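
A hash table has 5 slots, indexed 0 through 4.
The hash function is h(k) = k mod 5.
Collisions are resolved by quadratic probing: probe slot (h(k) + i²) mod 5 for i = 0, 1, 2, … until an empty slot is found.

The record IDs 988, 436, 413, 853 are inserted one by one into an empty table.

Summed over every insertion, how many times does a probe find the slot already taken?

3

988: h=3 -> slot 3
436: h=1 -> slot 1
413: h=3, probe 3,4 -> slot 4
853: h=3, probe 3,4,2 -> slot 2
Table: [—, 436, 853, 988, 413]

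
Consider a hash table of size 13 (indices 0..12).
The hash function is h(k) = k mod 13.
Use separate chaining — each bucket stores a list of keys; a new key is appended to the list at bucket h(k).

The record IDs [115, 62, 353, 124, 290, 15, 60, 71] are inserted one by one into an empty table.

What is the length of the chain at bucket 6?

115 -> bucket 11
62 -> bucket 10
353 -> bucket 2
124 -> bucket 7
290 -> bucket 4
15 -> bucket 2 (collision)
60 -> bucket 8
71 -> bucket 6
Final buckets:
0: .
1: .
2: 353 -> 15
3: .
4: 290
5: .
6: 71
7: 124
8: 60
9: .
10: 62
11: 115
12: .

1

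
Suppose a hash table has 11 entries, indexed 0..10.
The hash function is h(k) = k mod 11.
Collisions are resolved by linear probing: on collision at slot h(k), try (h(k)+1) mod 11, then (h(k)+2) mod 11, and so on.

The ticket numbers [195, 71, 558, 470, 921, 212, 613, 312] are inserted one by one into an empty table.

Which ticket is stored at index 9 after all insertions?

558

195: h=8 → slot 8
71: h=5 → slot 5
558: h=8, probe 8,9 → slot 9
470: h=8, probe 8,9,10 → slot 10
921: h=8, probe 8,9,10,0 → slot 0
212: h=3 → slot 3
613: h=8, probe 8,9,10,0,1 → slot 1
312: h=4 → slot 4
Table: [921, 613, _, 212, 312, 71, _, _, 195, 558, 470]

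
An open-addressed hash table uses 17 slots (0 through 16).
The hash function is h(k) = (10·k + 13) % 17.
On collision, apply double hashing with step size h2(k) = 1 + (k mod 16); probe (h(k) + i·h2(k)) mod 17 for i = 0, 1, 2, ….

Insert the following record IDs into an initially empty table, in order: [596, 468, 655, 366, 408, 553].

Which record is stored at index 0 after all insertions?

655

596: h=6 -> slot 6
468: h=1 -> slot 1
655: h=1, h2=16, probe 1,0 -> slot 0
366: h=1, h2=15, probe 1,16 -> slot 16
408: h=13 -> slot 13
553: h=1, h2=10, probe 1,11 -> slot 11
Table: [655, 468, ., ., ., ., 596, ., ., ., ., 553, ., 408, ., ., 366]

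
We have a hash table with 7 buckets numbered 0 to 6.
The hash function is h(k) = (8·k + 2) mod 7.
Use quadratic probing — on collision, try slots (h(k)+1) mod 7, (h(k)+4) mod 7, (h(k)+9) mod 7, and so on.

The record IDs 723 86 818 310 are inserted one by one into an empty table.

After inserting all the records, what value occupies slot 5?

723: h=4 -> slot 4
86: h=4, probe 4,5 -> slot 5
818: h=1 -> slot 1
310: h=4, probe 4,5,1,6 -> slot 6
Table: [., 818, ., ., 723, 86, 310]

86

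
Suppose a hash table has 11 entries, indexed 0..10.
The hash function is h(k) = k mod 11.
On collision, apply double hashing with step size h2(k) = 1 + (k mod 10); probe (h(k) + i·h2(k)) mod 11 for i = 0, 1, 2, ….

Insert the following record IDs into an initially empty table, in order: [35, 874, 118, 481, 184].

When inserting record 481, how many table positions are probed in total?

2

Insert 35: h=2, slot 2 empty => index 2.
Insert 874: h=5, slot 5 empty => index 5.
Insert 118: h=8, slot 8 empty => index 8.
Insert 481: h=8, h2=2, slot 8 occupied => index 10.
Insert 184: h=8, h2=5, slots 8,2 occupied => index 7.
Table: [-, -, 35, -, -, 874, -, 184, 118, -, 481]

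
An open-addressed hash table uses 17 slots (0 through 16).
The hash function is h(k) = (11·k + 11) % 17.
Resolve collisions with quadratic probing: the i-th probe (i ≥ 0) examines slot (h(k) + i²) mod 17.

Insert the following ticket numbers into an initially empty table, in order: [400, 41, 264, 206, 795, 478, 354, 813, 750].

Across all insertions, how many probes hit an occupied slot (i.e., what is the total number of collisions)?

7

400 hashes to 8; slot 8 is free => place at 8.
41 hashes to 3; slot 3 is free => place at 3.
264 hashes to 8; 8 taken => place at 9.
206 hashes to 16; slot 16 is free => place at 16.
795 hashes to 1; slot 1 is free => place at 1.
478 hashes to 16; 16 taken => place at 0.
354 hashes to 12; slot 12 is free => place at 12.
813 hashes to 12; 12 taken => place at 13.
750 hashes to 16; 16,0,3,8 taken => place at 15.
Table: [478, 795, —, 41, —, —, —, —, 400, 264, —, —, 354, 813, —, 750, 206]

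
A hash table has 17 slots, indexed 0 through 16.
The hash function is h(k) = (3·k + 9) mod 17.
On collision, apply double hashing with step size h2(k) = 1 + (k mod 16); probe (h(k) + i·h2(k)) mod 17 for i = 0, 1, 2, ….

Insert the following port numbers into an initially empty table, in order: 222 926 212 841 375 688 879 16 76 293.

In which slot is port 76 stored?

Insert 222: h=12, slot 12 empty => index 12.
Insert 926: h=16, slot 16 empty => index 16.
Insert 212: h=16, h2=5, slot 16 occupied => index 4.
Insert 841: h=16, h2=10, slot 16 occupied => index 9.
Insert 375: h=12, h2=8, slot 12 occupied => index 3.
Insert 688: h=16, h2=1, slot 16 occupied => index 0.
Insert 879: h=11, slot 11 empty => index 11.
Insert 16: h=6, slot 6 empty => index 6.
Insert 76: h=16, h2=13, slots 16,12 occupied => index 8.
Insert 293: h=4, h2=6, slot 4 occupied => index 10.
Table: [688, ∅, ∅, 375, 212, ∅, 16, ∅, 76, 841, 293, 879, 222, ∅, ∅, ∅, 926]

8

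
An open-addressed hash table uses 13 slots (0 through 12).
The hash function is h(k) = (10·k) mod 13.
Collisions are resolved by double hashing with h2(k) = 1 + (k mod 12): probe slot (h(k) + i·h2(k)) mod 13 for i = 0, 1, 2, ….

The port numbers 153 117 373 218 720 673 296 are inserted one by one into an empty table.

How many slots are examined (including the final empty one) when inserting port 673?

153: h=9 => slot 9
117: h=0 => slot 0
373: h=12 => slot 12
218: h=9, h2=3, probe 9,12,2 => slot 2
720: h=11 => slot 11
673: h=9, h2=2, probe 9,11,0,2,4 => slot 4
296: h=9, h2=9, probe 9,5 => slot 5
Table: [117, ∅, 218, ∅, 673, 296, ∅, ∅, ∅, 153, ∅, 720, 373]

5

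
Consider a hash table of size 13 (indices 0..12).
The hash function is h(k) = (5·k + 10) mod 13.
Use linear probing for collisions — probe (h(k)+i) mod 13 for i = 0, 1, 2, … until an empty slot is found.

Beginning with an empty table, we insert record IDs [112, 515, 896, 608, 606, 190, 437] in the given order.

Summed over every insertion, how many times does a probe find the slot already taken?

Insert 112: h=11, slot 11 empty → index 11.
Insert 515: h=11, slot 11 occupied → index 12.
Insert 896: h=5, slot 5 empty → index 5.
Insert 608: h=8, slot 8 empty → index 8.
Insert 606: h=11, slots 11,12 occupied → index 0.
Insert 190: h=11, slots 11,12,0 occupied → index 1.
Insert 437: h=11, slots 11,12,0,1 occupied → index 2.
Table: [606, 190, 437, _, _, 896, _, _, 608, _, _, 112, 515]

10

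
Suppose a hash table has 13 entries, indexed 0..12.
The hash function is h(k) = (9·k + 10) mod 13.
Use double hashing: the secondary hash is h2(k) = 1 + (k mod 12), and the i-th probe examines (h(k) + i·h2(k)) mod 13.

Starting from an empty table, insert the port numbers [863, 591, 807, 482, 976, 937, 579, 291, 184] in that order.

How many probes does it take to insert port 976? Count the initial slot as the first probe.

863: h=3 => slot 3
591: h=12 => slot 12
807: h=6 => slot 6
482: h=6, h2=3, probe 6,9 => slot 9
976: h=6, h2=5, probe 6,11 => slot 11
937: h=6, h2=2, probe 6,8 => slot 8
579: h=8, h2=4, probe 8,12,3,7 => slot 7
291: h=3, h2=4, probe 3,7,11,2 => slot 2
184: h=2, h2=5, probe 2,7,12,4 => slot 4
Table: [-, -, 291, 863, 184, -, 807, 579, 937, 482, -, 976, 591]

2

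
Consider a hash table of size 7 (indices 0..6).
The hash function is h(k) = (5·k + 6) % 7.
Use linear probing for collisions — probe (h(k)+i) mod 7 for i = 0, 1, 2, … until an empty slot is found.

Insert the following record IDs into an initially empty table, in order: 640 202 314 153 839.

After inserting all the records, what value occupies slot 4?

839

Insert 640: h=0, slot 0 empty → index 0.
Insert 202: h=1, slot 1 empty → index 1.
Insert 314: h=1, slot 1 occupied → index 2.
Insert 153: h=1, slots 1,2 occupied → index 3.
Insert 839: h=1, slots 1,2,3 occupied → index 4.
Table: [640, 202, 314, 153, 839, -, -]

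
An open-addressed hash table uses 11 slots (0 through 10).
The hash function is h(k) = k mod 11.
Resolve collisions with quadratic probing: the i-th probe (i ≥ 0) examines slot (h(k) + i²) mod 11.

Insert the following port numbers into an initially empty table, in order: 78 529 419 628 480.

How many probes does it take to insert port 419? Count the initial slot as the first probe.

3

Insert 78: h=1, slot 1 empty → index 1.
Insert 529: h=1, slot 1 occupied → index 2.
Insert 419: h=1, slots 1,2 occupied → index 5.
Insert 628: h=1, slots 1,2,5 occupied → index 10.
Insert 480: h=7, slot 7 empty → index 7.
Table: [∅, 78, 529, ∅, ∅, 419, ∅, 480, ∅, ∅, 628]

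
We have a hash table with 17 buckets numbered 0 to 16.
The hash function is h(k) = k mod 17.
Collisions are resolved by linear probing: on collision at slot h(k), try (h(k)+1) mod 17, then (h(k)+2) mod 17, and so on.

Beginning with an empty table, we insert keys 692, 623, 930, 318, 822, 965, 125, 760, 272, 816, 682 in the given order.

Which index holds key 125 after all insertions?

692 hashes to 12; slot 12 is free -> place at 12.
623 hashes to 11; slot 11 is free -> place at 11.
930 hashes to 12; 12 taken -> place at 13.
318 hashes to 12; 12,13 taken -> place at 14.
822 hashes to 6; slot 6 is free -> place at 6.
965 hashes to 13; 13,14 taken -> place at 15.
125 hashes to 6; 6 taken -> place at 7.
760 hashes to 12; 12,13,14,15 taken -> place at 16.
272 hashes to 0; slot 0 is free -> place at 0.
816 hashes to 0; 0 taken -> place at 1.
682 hashes to 2; slot 2 is free -> place at 2.
Table: [272, 816, 682, _, _, _, 822, 125, _, _, _, 623, 692, 930, 318, 965, 760]

7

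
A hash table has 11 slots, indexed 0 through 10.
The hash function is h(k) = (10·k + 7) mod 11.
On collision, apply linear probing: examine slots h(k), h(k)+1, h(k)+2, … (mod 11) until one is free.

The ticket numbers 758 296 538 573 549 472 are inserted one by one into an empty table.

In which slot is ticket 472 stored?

1

Insert 758: h=8, slot 8 empty => index 8.
Insert 296: h=8, slot 8 occupied => index 9.
Insert 538: h=8, slots 8,9 occupied => index 10.
Insert 573: h=6, slot 6 empty => index 6.
Insert 549: h=8, slots 8,9,10 occupied => index 0.
Insert 472: h=8, slots 8,9,10,0 occupied => index 1.
Table: [549, 472, ∅, ∅, ∅, ∅, 573, ∅, 758, 296, 538]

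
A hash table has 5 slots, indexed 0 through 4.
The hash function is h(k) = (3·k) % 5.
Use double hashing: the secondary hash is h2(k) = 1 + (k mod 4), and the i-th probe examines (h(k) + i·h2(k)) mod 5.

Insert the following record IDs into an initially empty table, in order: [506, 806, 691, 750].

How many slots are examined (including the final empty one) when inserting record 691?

506: h=3 -> slot 3
806: h=3, h2=3, probe 3,1 -> slot 1
691: h=3, h2=4, probe 3,2 -> slot 2
750: h=0 -> slot 0
Table: [750, 806, 691, 506, .]

2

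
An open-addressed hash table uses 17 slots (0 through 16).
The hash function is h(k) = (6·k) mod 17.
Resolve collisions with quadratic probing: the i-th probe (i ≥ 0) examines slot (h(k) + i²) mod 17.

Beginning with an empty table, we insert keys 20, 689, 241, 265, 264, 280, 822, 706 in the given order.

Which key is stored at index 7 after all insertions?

Insert 20: h=1, slot 1 empty -> index 1.
Insert 689: h=3, slot 3 empty -> index 3.
Insert 241: h=1, slot 1 occupied -> index 2.
Insert 265: h=9, slot 9 empty -> index 9.
Insert 264: h=3, slot 3 occupied -> index 4.
Insert 280: h=14, slot 14 empty -> index 14.
Insert 822: h=2, slots 2,3 occupied -> index 6.
Insert 706: h=3, slots 3,4 occupied -> index 7.
Table: [—, 20, 241, 689, 264, —, 822, 706, —, 265, —, —, —, —, 280, —, —]

706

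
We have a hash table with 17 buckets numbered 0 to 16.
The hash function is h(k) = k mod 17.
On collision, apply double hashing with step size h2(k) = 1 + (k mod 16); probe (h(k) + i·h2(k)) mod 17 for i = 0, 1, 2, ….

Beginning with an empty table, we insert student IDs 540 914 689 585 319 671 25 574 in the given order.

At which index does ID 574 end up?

540 hashes to 13; slot 13 is free → place at 13.
914 hashes to 13, h2=3; 13 taken → place at 16.
689 hashes to 9; slot 9 is free → place at 9.
585 hashes to 7; slot 7 is free → place at 7.
319 hashes to 13, h2=16; 13 taken → place at 12.
671 hashes to 8; slot 8 is free → place at 8.
25 hashes to 8, h2=10; 8 taken → place at 1.
574 hashes to 13, h2=15; 13 taken → place at 11.
Table: [-, 25, -, -, -, -, -, 585, 671, 689, -, 574, 319, 540, -, -, 914]

11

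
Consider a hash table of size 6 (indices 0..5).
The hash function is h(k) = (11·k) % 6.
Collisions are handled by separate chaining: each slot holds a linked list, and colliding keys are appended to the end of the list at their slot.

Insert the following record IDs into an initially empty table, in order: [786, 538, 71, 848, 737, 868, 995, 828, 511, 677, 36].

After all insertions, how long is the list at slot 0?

Insert 786: h=0, bucket 0 empty → new chain.
Insert 538: h=2, bucket 2 empty → new chain.
Insert 71: h=1, bucket 1 empty → new chain.
Insert 848: h=4, bucket 4 empty → new chain.
Insert 737: h=1, bucket 1 nonempty → append to chain.
Insert 868: h=2, bucket 2 nonempty → append to chain.
Insert 995: h=1, bucket 1 nonempty → append to chain.
Insert 828: h=0, bucket 0 nonempty → append to chain.
Insert 511: h=5, bucket 5 empty → new chain.
Insert 677: h=1, bucket 1 nonempty → append to chain.
Insert 36: h=0, bucket 0 nonempty → append to chain.
Final buckets:
0: 786 -> 828 -> 36
1: 71 -> 737 -> 995 -> 677
2: 538 -> 868
3: —
4: 848
5: 511

3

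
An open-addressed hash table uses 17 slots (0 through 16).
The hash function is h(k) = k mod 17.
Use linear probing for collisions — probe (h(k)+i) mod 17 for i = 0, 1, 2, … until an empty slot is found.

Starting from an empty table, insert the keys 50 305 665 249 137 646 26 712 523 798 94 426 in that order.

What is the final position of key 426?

5

50: h=16 => slot 16
305: h=16, probe 16,0 => slot 0
665: h=2 => slot 2
249: h=11 => slot 11
137: h=1 => slot 1
646: h=0, probe 0,1,2,3 => slot 3
26: h=9 => slot 9
712: h=15 => slot 15
523: h=13 => slot 13
798: h=16, probe 16,0,1,2,3,4 => slot 4
94: h=9, probe 9,10 => slot 10
426: h=1, probe 1,2,3,4,5 => slot 5
Table: [305, 137, 665, 646, 798, 426, ., ., ., 26, 94, 249, ., 523, ., 712, 50]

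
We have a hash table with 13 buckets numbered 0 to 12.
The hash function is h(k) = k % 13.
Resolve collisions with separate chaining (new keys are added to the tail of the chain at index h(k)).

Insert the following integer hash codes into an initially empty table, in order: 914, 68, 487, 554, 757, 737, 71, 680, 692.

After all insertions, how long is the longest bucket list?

Insert 914: h=4, bucket 4 empty → new chain.
Insert 68: h=3, bucket 3 empty → new chain.
Insert 487: h=6, bucket 6 empty → new chain.
Insert 554: h=8, bucket 8 empty → new chain.
Insert 757: h=3, bucket 3 nonempty → append to chain.
Insert 737: h=9, bucket 9 empty → new chain.
Insert 71: h=6, bucket 6 nonempty → append to chain.
Insert 680: h=4, bucket 4 nonempty → append to chain.
Insert 692: h=3, bucket 3 nonempty → append to chain.
Final buckets:
0: .
1: .
2: .
3: 68 -> 757 -> 692
4: 914 -> 680
5: .
6: 487 -> 71
7: .
8: 554
9: 737
10: .
11: .
12: .

3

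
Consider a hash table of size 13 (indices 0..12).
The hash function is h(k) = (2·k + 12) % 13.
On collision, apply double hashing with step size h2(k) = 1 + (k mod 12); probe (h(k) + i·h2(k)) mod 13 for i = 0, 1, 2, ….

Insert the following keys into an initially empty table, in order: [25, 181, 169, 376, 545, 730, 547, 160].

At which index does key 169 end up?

Insert 25: h=10, slot 10 empty -> index 10.
Insert 181: h=10, h2=2, slot 10 occupied -> index 12.
Insert 169: h=12, h2=2, slot 12 occupied -> index 1.
Insert 376: h=10, h2=5, slot 10 occupied -> index 2.
Insert 545: h=10, h2=6, slot 10 occupied -> index 3.
Insert 730: h=3, h2=11, slots 3,1,12,10 occupied -> index 8.
Insert 547: h=1, h2=8, slot 1 occupied -> index 9.
Insert 160: h=7, slot 7 empty -> index 7.
Table: [∅, 169, 376, 545, ∅, ∅, ∅, 160, 730, 547, 25, ∅, 181]

1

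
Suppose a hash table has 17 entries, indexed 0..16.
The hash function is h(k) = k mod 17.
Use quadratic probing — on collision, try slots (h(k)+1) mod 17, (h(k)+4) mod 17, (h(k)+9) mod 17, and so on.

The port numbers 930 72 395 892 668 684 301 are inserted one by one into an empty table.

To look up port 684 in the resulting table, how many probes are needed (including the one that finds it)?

930: h=12 → slot 12
72: h=4 → slot 4
395: h=4, probe 4,5 → slot 5
892: h=8 → slot 8
668: h=5, probe 5,6 → slot 6
684: h=4, probe 4,5,8,13 → slot 13
301: h=12, probe 12,13,16 → slot 16
Table: [∅, ∅, ∅, ∅, 72, 395, 668, ∅, 892, ∅, ∅, ∅, 930, 684, ∅, ∅, 301]
Lookup 684: h=4, probe 4,5,8,13 → found at 13.

4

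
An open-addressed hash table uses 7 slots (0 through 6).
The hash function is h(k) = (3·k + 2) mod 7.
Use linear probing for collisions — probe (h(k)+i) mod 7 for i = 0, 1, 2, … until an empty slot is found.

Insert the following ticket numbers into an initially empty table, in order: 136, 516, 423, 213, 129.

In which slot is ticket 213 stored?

6

136 hashes to 4; slot 4 is free => place at 4.
516 hashes to 3; slot 3 is free => place at 3.
423 hashes to 4; 4 taken => place at 5.
213 hashes to 4; 4,5 taken => place at 6.
129 hashes to 4; 4,5,6 taken => place at 0.
Table: [129, -, -, 516, 136, 423, 213]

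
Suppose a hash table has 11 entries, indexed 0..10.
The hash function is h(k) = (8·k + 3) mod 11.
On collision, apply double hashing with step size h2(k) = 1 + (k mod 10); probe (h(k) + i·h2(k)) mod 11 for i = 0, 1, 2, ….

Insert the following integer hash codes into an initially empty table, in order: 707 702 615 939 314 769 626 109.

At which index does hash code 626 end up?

Insert 707: h=5, slot 5 empty → index 5.
Insert 702: h=9, slot 9 empty → index 9.
Insert 615: h=6, slot 6 empty → index 6.
Insert 939: h=2, slot 2 empty → index 2.
Insert 314: h=7, slot 7 empty → index 7.
Insert 769: h=6, h2=10, slots 6,5 occupied → index 4.
Insert 626: h=6, h2=7, slots 6,2,9,5 occupied → index 1.
Insert 109: h=6, h2=10, slots 6,5,4 occupied → index 3.
Table: [∅, 626, 939, 109, 769, 707, 615, 314, ∅, 702, ∅]

1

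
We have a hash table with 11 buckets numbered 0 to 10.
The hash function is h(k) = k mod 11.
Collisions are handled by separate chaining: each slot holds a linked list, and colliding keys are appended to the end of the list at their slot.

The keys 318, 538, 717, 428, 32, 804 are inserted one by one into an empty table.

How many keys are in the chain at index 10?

Insert 318: h=10, bucket 10 empty → new chain.
Insert 538: h=10, bucket 10 nonempty → append to chain.
Insert 717: h=2, bucket 2 empty → new chain.
Insert 428: h=10, bucket 10 nonempty → append to chain.
Insert 32: h=10, bucket 10 nonempty → append to chain.
Insert 804: h=1, bucket 1 empty → new chain.
Final buckets:
0: _
1: 804
2: 717
3: _
4: _
5: _
6: _
7: _
8: _
9: _
10: 318 -> 538 -> 428 -> 32

4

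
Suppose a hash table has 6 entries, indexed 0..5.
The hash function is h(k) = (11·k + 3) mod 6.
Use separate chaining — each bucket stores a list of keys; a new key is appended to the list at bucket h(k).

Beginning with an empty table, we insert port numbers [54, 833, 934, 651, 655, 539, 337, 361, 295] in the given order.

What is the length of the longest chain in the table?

4

54 -> bucket 3
833 -> bucket 4
934 -> bucket 5
651 -> bucket 0
655 -> bucket 2
539 -> bucket 4 (collision)
337 -> bucket 2 (collision)
361 -> bucket 2 (collision)
295 -> bucket 2 (collision)
Final buckets:
0: 651
1: .
2: 655 -> 337 -> 361 -> 295
3: 54
4: 833 -> 539
5: 934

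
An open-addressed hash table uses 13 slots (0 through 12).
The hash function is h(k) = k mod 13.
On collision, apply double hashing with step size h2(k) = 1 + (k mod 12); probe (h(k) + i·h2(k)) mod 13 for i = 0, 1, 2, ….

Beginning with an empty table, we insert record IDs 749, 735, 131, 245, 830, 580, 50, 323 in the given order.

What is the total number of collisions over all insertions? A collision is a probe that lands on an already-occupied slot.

9

749 hashes to 8; slot 8 is free → place at 8.
735 hashes to 7; slot 7 is free → place at 7.
131 hashes to 1; slot 1 is free → place at 1.
245 hashes to 11; slot 11 is free → place at 11.
830 hashes to 11, h2=3; 11,1 taken → place at 4.
580 hashes to 8, h2=5; 8 taken → place at 0.
50 hashes to 11, h2=3; 11,1,4,7 taken → place at 10.
323 hashes to 11, h2=12; 11,10 taken → place at 9.
Table: [580, 131, —, —, 830, —, —, 735, 749, 323, 50, 245, —]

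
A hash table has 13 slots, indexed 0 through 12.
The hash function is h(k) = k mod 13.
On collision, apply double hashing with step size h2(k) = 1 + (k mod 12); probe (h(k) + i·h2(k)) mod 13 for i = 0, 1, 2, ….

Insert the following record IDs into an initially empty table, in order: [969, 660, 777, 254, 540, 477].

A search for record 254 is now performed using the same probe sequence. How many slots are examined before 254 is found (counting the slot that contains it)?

3

969 hashes to 7; slot 7 is free -> place at 7.
660 hashes to 10; slot 10 is free -> place at 10.
777 hashes to 10, h2=10; 10,7 taken -> place at 4.
254 hashes to 7, h2=3; 7,10 taken -> place at 0.
540 hashes to 7, h2=1; 7 taken -> place at 8.
477 hashes to 9; slot 9 is free -> place at 9.
Table: [254, —, —, —, 777, —, —, 969, 540, 477, 660, —, —]
Lookup 254: h=7, h2=3, probe 7,10,0 → found at 0.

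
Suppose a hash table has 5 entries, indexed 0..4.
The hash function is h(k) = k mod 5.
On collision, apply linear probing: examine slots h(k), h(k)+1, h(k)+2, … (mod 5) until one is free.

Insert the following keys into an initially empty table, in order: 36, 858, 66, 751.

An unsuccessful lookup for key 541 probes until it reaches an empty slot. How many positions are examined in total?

5

Insert 36: h=1, slot 1 empty -> index 1.
Insert 858: h=3, slot 3 empty -> index 3.
Insert 66: h=1, slot 1 occupied -> index 2.
Insert 751: h=1, slots 1,2,3 occupied -> index 4.
Table: [∅, 36, 66, 858, 751]
Lookup 541: h=1, probe 1,2,3,4,0 → slot 0 empty, not found.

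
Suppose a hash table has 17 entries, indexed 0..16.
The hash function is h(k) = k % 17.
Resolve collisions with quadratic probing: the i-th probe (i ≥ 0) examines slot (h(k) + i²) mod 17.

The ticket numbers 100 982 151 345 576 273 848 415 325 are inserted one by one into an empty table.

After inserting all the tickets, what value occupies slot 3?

Insert 100: h=15, slot 15 empty → index 15.
Insert 982: h=13, slot 13 empty → index 13.
Insert 151: h=15, slot 15 occupied → index 16.
Insert 345: h=5, slot 5 empty → index 5.
Insert 576: h=15, slots 15,16 occupied → index 2.
Insert 273: h=1, slot 1 empty → index 1.
Insert 848: h=15, slots 15,16,2 occupied → index 7.
Insert 415: h=7, slot 7 occupied → index 8.
Insert 325: h=2, slot 2 occupied → index 3.
Table: [—, 273, 576, 325, —, 345, —, 848, 415, —, —, —, —, 982, —, 100, 151]

325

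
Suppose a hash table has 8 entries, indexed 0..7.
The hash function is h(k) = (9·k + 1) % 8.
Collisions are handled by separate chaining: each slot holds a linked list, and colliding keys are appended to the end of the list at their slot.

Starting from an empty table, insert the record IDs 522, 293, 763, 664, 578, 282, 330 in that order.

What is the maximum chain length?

Insert 522: h=3, bucket 3 empty -> new chain.
Insert 293: h=6, bucket 6 empty -> new chain.
Insert 763: h=4, bucket 4 empty -> new chain.
Insert 664: h=1, bucket 1 empty -> new chain.
Insert 578: h=3, bucket 3 nonempty -> append to chain.
Insert 282: h=3, bucket 3 nonempty -> append to chain.
Insert 330: h=3, bucket 3 nonempty -> append to chain.
Final buckets:
0: .
1: 664
2: .
3: 522 -> 578 -> 282 -> 330
4: 763
5: .
6: 293
7: .

4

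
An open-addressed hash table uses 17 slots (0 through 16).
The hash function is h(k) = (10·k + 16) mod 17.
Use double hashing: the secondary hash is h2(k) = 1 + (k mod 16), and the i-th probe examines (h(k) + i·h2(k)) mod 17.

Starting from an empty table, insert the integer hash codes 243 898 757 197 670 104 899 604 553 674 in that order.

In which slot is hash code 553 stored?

7

243 hashes to 15; slot 15 is free → place at 15.
898 hashes to 3; slot 3 is free → place at 3.
757 hashes to 4; slot 4 is free → place at 4.
197 hashes to 14; slot 14 is free → place at 14.
670 hashes to 1; slot 1 is free → place at 1.
104 hashes to 2; slot 2 is free → place at 2.
899 hashes to 13; slot 13 is free → place at 13.
604 hashes to 4, h2=13; 4 taken → place at 0.
553 hashes to 4, h2=10; 4,14 taken → place at 7.
674 hashes to 7, h2=3; 7 taken → place at 10.
Table: [604, 670, 104, 898, 757, _, _, 553, _, _, 674, _, _, 899, 197, 243, _]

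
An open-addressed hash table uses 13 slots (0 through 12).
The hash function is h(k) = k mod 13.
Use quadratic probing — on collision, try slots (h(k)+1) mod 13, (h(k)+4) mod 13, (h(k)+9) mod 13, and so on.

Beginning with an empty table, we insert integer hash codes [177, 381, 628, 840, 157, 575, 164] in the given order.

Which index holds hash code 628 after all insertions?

5

177 hashes to 8; slot 8 is free => place at 8.
381 hashes to 4; slot 4 is free => place at 4.
628 hashes to 4; 4 taken => place at 5.
840 hashes to 8; 8 taken => place at 9.
157 hashes to 1; slot 1 is free => place at 1.
575 hashes to 3; slot 3 is free => place at 3.
164 hashes to 8; 8,9 taken => place at 12.
Table: [., 157, ., 575, 381, 628, ., ., 177, 840, ., ., 164]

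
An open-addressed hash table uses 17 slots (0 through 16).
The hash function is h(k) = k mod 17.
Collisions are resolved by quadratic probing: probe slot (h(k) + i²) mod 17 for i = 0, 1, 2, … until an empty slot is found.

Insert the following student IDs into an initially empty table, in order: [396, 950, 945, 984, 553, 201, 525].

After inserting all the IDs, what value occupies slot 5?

396

396 hashes to 5; slot 5 is free => place at 5.
950 hashes to 15; slot 15 is free => place at 15.
945 hashes to 10; slot 10 is free => place at 10.
984 hashes to 15; 15 taken => place at 16.
553 hashes to 9; slot 9 is free => place at 9.
201 hashes to 14; slot 14 is free => place at 14.
525 hashes to 15; 15,16 taken => place at 2.
Table: [_, _, 525, _, _, 396, _, _, _, 553, 945, _, _, _, 201, 950, 984]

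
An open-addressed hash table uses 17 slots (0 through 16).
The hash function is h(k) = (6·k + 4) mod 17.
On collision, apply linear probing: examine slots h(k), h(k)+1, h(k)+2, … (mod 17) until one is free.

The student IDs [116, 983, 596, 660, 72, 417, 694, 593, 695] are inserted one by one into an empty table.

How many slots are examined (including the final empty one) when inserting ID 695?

Insert 116: h=3, slot 3 empty -> index 3.
Insert 983: h=3, slot 3 occupied -> index 4.
Insert 596: h=10, slot 10 empty -> index 10.
Insert 660: h=3, slots 3,4 occupied -> index 5.
Insert 72: h=11, slot 11 empty -> index 11.
Insert 417: h=7, slot 7 empty -> index 7.
Insert 694: h=3, slots 3,4,5 occupied -> index 6.
Insert 593: h=9, slot 9 empty -> index 9.
Insert 695: h=9, slots 9,10,11 occupied -> index 12.
Table: [—, —, —, 116, 983, 660, 694, 417, —, 593, 596, 72, 695, —, —, —, —]

4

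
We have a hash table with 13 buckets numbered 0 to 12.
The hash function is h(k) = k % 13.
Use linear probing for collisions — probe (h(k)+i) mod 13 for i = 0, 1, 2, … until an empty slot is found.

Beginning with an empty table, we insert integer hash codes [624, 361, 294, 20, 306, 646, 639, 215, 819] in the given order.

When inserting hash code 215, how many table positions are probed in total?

6

624: h=0 -> slot 0
361: h=10 -> slot 10
294: h=8 -> slot 8
20: h=7 -> slot 7
306: h=7, probe 7,8,9 -> slot 9
646: h=9, probe 9,10,11 -> slot 11
639: h=2 -> slot 2
215: h=7, probe 7,8,9,10,11,12 -> slot 12
819: h=0, probe 0,1 -> slot 1
Table: [624, 819, 639, —, —, —, —, 20, 294, 306, 361, 646, 215]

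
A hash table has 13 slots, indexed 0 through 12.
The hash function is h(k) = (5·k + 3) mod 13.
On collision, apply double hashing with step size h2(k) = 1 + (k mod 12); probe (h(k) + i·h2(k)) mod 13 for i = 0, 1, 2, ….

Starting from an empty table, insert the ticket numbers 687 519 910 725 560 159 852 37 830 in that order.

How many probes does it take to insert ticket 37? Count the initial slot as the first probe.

687 hashes to 6; slot 6 is free => place at 6.
519 hashes to 11; slot 11 is free => place at 11.
910 hashes to 3; slot 3 is free => place at 3.
725 hashes to 1; slot 1 is free => place at 1.
560 hashes to 8; slot 8 is free => place at 8.
159 hashes to 5; slot 5 is free => place at 5.
852 hashes to 12; slot 12 is free => place at 12.
37 hashes to 6, h2=2; 6,8 taken => place at 10.
830 hashes to 6, h2=3; 6 taken => place at 9.
Table: [∅, 725, ∅, 910, ∅, 159, 687, ∅, 560, 830, 37, 519, 852]

3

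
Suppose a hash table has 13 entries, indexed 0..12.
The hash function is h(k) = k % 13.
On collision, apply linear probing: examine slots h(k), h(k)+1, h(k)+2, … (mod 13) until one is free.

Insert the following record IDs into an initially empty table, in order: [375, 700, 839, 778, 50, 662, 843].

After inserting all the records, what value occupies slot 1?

375 hashes to 11; slot 11 is free -> place at 11.
700 hashes to 11; 11 taken -> place at 12.
839 hashes to 7; slot 7 is free -> place at 7.
778 hashes to 11; 11,12 taken -> place at 0.
50 hashes to 11; 11,12,0 taken -> place at 1.
662 hashes to 12; 12,0,1 taken -> place at 2.
843 hashes to 11; 11,12,0,1,2 taken -> place at 3.
Table: [778, 50, 662, 843, ., ., ., 839, ., ., ., 375, 700]

50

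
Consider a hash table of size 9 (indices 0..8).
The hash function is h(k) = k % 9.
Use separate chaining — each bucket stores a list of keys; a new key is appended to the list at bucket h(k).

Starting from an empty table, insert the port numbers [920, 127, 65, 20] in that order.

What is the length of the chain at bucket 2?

920 → bucket 2
127 → bucket 1
65 → bucket 2 (collision)
20 → bucket 2 (collision)
Final buckets:
0: ∅
1: 127
2: 920 -> 65 -> 20
3: ∅
4: ∅
5: ∅
6: ∅
7: ∅
8: ∅

3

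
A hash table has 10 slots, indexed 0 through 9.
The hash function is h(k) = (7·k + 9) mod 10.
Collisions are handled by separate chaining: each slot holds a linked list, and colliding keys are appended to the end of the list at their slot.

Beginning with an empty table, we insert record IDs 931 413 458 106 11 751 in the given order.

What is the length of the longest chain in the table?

3

931 -> bucket 6
413 -> bucket 0
458 -> bucket 5
106 -> bucket 1
11 -> bucket 6 (collision)
751 -> bucket 6 (collision)
Final buckets:
0: 413
1: 106
2: _
3: _
4: _
5: 458
6: 931 -> 11 -> 751
7: _
8: _
9: _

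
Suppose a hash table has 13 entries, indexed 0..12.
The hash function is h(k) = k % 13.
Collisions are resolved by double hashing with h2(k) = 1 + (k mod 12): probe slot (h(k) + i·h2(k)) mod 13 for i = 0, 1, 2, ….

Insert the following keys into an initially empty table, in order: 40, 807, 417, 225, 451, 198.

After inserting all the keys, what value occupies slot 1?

Insert 40: h=1, slot 1 empty → index 1.
Insert 807: h=1, h2=4, slot 1 occupied → index 5.
Insert 417: h=1, h2=10, slot 1 occupied → index 11.
Insert 225: h=4, slot 4 empty → index 4.
Insert 451: h=9, slot 9 empty → index 9.
Insert 198: h=3, slot 3 empty → index 3.
Table: [., 40, ., 198, 225, 807, ., ., ., 451, ., 417, .]

40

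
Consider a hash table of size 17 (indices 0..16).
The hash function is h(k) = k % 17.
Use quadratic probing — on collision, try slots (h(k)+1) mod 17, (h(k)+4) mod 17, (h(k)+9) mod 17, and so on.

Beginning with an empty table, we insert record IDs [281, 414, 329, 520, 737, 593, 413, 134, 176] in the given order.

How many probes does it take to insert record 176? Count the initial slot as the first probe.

6

281: h=9 → slot 9
414: h=6 → slot 6
329: h=6, probe 6,7 → slot 7
520: h=10 → slot 10
737: h=6, probe 6,7,10,15 → slot 15
593: h=15, probe 15,16 → slot 16
413: h=5 → slot 5
134: h=15, probe 15,16,2 → slot 2
176: h=6, probe 6,7,10,15,5,14 → slot 14
Table: [., ., 134, ., ., 413, 414, 329, ., 281, 520, ., ., ., 176, 737, 593]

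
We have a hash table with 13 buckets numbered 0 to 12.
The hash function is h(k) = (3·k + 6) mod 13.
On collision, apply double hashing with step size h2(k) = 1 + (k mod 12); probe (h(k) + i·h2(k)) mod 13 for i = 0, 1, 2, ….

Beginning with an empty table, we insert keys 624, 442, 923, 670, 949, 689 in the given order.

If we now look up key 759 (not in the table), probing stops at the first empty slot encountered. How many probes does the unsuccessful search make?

3

624 hashes to 6; slot 6 is free → place at 6.
442 hashes to 6, h2=11; 6 taken → place at 4.
923 hashes to 6, h2=12; 6 taken → place at 5.
670 hashes to 1; slot 1 is free → place at 1.
949 hashes to 6, h2=2; 6 taken → place at 8.
689 hashes to 6, h2=6; 6 taken → place at 12.
Table: [∅, 670, ∅, ∅, 442, 923, 624, ∅, 949, ∅, ∅, ∅, 689]
Lookup 759: h=8, h2=4, probe 8,12,3 → slot 3 empty, not found.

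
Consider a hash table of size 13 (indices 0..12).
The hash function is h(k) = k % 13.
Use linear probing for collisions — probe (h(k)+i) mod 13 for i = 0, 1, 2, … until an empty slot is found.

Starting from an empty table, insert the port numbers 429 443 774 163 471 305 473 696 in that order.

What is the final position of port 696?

9

Insert 429: h=0, slot 0 empty → index 0.
Insert 443: h=1, slot 1 empty → index 1.
Insert 774: h=7, slot 7 empty → index 7.
Insert 163: h=7, slot 7 occupied → index 8.
Insert 471: h=3, slot 3 empty → index 3.
Insert 305: h=6, slot 6 empty → index 6.
Insert 473: h=5, slot 5 empty → index 5.
Insert 696: h=7, slots 7,8 occupied → index 9.
Table: [429, 443, _, 471, _, 473, 305, 774, 163, 696, _, _, _]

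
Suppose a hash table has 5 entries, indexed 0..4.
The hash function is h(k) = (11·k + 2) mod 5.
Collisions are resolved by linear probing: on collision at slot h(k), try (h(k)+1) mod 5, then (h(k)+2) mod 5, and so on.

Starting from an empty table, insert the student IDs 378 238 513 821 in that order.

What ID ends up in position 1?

Insert 378: h=0, slot 0 empty -> index 0.
Insert 238: h=0, slot 0 occupied -> index 1.
Insert 513: h=0, slots 0,1 occupied -> index 2.
Insert 821: h=3, slot 3 empty -> index 3.
Table: [378, 238, 513, 821, —]

238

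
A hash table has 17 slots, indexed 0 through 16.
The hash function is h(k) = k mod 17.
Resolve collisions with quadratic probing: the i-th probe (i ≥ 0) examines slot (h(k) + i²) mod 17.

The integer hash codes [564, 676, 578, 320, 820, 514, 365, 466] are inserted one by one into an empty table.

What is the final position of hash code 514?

5

Insert 564: h=3, slot 3 empty => index 3.
Insert 676: h=13, slot 13 empty => index 13.
Insert 578: h=0, slot 0 empty => index 0.
Insert 320: h=14, slot 14 empty => index 14.
Insert 820: h=4, slot 4 empty => index 4.
Insert 514: h=4, slot 4 occupied => index 5.
Insert 365: h=8, slot 8 empty => index 8.
Insert 466: h=7, slot 7 empty => index 7.
Table: [578, ., ., 564, 820, 514, ., 466, 365, ., ., ., ., 676, 320, ., .]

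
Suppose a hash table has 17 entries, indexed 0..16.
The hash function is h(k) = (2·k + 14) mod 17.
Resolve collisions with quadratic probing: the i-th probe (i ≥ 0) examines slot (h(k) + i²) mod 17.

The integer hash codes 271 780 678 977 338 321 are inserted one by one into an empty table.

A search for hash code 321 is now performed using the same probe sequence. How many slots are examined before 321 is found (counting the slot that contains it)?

4

Insert 271: h=12, slot 12 empty → index 12.
Insert 780: h=10, slot 10 empty → index 10.
Insert 678: h=10, slot 10 occupied → index 11.
Insert 977: h=13, slot 13 empty → index 13.
Insert 338: h=10, slots 10,11 occupied → index 14.
Insert 321: h=10, slots 10,11,14 occupied → index 2.
Table: [-, -, 321, -, -, -, -, -, -, -, 780, 678, 271, 977, 338, -, -]
Lookup 321: h=10, probe 10,11,14,2 → found at 2.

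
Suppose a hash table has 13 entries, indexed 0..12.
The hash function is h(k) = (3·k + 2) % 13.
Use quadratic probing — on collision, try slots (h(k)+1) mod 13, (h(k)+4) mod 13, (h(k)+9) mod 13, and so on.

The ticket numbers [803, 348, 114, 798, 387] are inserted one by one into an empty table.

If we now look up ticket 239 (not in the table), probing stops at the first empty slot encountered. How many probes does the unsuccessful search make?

2

Insert 803: h=6, slot 6 empty → index 6.
Insert 348: h=6, slot 6 occupied → index 7.
Insert 114: h=6, slots 6,7 occupied → index 10.
Insert 798: h=4, slot 4 empty → index 4.
Insert 387: h=6, slots 6,7,10 occupied → index 2.
Table: [-, -, 387, -, 798, -, 803, 348, -, -, 114, -, -]
Lookup 239: h=4, probe 4,5 → slot 5 empty, not found.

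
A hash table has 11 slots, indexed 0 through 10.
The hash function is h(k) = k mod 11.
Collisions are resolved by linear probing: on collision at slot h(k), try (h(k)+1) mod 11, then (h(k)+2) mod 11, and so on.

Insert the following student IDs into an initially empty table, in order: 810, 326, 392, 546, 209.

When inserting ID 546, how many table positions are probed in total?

810: h=7 => slot 7
326: h=7, probe 7,8 => slot 8
392: h=7, probe 7,8,9 => slot 9
546: h=7, probe 7,8,9,10 => slot 10
209: h=0 => slot 0
Table: [209, —, —, —, —, —, —, 810, 326, 392, 546]

4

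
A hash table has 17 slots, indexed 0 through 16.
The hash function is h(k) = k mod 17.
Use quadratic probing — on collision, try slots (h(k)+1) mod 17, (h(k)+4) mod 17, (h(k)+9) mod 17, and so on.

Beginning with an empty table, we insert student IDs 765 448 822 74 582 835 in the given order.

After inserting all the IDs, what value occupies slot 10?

765: h=0 → slot 0
448: h=6 → slot 6
822: h=6, probe 6,7 → slot 7
74: h=6, probe 6,7,10 → slot 10
582: h=4 → slot 4
835: h=2 → slot 2
Table: [765, -, 835, -, 582, -, 448, 822, -, -, 74, -, -, -, -, -, -]

74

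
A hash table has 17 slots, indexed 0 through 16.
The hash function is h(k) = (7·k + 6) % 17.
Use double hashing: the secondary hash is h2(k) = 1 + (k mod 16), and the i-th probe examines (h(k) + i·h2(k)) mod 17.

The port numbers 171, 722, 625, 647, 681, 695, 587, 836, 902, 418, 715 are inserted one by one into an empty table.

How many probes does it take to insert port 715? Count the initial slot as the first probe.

4

171: h=13 → slot 13
722: h=11 → slot 11
625: h=12 → slot 12
647: h=13, h2=8, probe 13,4 → slot 4
681: h=13, h2=10, probe 13,6 → slot 6
695: h=9 → slot 9
587: h=1 → slot 1
836: h=10 → slot 10
902: h=13, h2=7, probe 13,3 → slot 3
418: h=8 → slot 8
715: h=13, h2=12, probe 13,8,3,15 → slot 15
Table: [-, 587, -, 902, 647, -, 681, -, 418, 695, 836, 722, 625, 171, -, 715, -]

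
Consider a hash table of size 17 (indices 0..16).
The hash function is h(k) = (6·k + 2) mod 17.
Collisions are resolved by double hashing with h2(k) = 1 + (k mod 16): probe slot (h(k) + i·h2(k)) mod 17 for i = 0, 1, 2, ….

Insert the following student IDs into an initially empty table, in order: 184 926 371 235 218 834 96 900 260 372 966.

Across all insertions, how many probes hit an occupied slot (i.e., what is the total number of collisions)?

10

184: h=1 => slot 1
926: h=16 => slot 16
371: h=1, h2=4, probe 1,5 => slot 5
235: h=1, h2=12, probe 1,13 => slot 13
218: h=1, h2=11, probe 1,12 => slot 12
834: h=8 => slot 8
96: h=0 => slot 0
900: h=13, h2=5, probe 13,1,6 => slot 6
260: h=15 => slot 15
372: h=7 => slot 7
966: h=1, h2=7, probe 1,8,15,5,12,2 => slot 2
Table: [96, 184, 966, _, _, 371, 900, 372, 834, _, _, _, 218, 235, _, 260, 926]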